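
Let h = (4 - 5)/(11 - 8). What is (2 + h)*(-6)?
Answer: -10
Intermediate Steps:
h = -⅓ (h = -1/3 = -1*⅓ = -⅓ ≈ -0.33333)
(2 + h)*(-6) = (2 - ⅓)*(-6) = (5/3)*(-6) = -10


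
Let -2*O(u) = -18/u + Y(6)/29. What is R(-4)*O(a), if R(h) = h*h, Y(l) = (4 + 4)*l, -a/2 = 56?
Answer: -2949/203 ≈ -14.527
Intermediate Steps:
a = -112 (a = -2*56 = -112)
Y(l) = 8*l
O(u) = -24/29 + 9/u (O(u) = -(-18/u + (8*6)/29)/2 = -(-18/u + 48*(1/29))/2 = -(-18/u + 48/29)/2 = -(48/29 - 18/u)/2 = -24/29 + 9/u)
R(h) = h**2
R(-4)*O(a) = (-4)**2*(-24/29 + 9/(-112)) = 16*(-24/29 + 9*(-1/112)) = 16*(-24/29 - 9/112) = 16*(-2949/3248) = -2949/203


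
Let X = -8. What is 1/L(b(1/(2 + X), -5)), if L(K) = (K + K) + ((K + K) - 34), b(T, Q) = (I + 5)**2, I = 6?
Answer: 1/450 ≈ 0.0022222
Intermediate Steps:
b(T, Q) = 121 (b(T, Q) = (6 + 5)**2 = 11**2 = 121)
L(K) = -34 + 4*K (L(K) = 2*K + (2*K - 34) = 2*K + (-34 + 2*K) = -34 + 4*K)
1/L(b(1/(2 + X), -5)) = 1/(-34 + 4*121) = 1/(-34 + 484) = 1/450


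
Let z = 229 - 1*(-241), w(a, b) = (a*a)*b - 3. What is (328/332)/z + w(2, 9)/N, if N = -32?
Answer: -642353/624160 ≈ -1.0291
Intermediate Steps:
w(a, b) = -3 + b*a² (w(a, b) = a²*b - 3 = b*a² - 3 = -3 + b*a²)
z = 470 (z = 229 + 241 = 470)
(328/332)/z + w(2, 9)/N = (328/332)/470 + (-3 + 9*2²)/(-32) = (328*(1/332))*(1/470) + (-3 + 9*4)*(-1/32) = (82/83)*(1/470) + (-3 + 36)*(-1/32) = 41/19505 + 33*(-1/32) = 41/19505 - 33/32 = -642353/624160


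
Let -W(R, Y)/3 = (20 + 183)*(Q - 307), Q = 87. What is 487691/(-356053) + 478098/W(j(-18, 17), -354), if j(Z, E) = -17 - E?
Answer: 17481231169/7950663490 ≈ 2.1987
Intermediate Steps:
W(R, Y) = 133980 (W(R, Y) = -3*(20 + 183)*(87 - 307) = -609*(-220) = -3*(-44660) = 133980)
487691/(-356053) + 478098/W(j(-18, 17), -354) = 487691/(-356053) + 478098/133980 = 487691*(-1/356053) + 478098*(1/133980) = -487691/356053 + 79683/22330 = 17481231169/7950663490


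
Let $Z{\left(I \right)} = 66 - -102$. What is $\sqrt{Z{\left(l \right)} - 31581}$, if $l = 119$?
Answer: $i \sqrt{31413} \approx 177.24 i$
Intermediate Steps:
$Z{\left(I \right)} = 168$ ($Z{\left(I \right)} = 66 + 102 = 168$)
$\sqrt{Z{\left(l \right)} - 31581} = \sqrt{168 - 31581} = \sqrt{-31413} = i \sqrt{31413}$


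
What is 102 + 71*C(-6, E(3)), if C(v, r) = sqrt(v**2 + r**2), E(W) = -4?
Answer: 102 + 142*sqrt(13) ≈ 613.99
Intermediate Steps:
C(v, r) = sqrt(r**2 + v**2)
102 + 71*C(-6, E(3)) = 102 + 71*sqrt((-4)**2 + (-6)**2) = 102 + 71*sqrt(16 + 36) = 102 + 71*sqrt(52) = 102 + 71*(2*sqrt(13)) = 102 + 142*sqrt(13)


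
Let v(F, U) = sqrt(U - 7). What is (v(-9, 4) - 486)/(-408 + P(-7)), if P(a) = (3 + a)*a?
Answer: 243/190 - I*sqrt(3)/380 ≈ 1.2789 - 0.004558*I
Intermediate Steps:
v(F, U) = sqrt(-7 + U)
P(a) = a*(3 + a)
(v(-9, 4) - 486)/(-408 + P(-7)) = (sqrt(-7 + 4) - 486)/(-408 - 7*(3 - 7)) = (sqrt(-3) - 486)/(-408 - 7*(-4)) = (I*sqrt(3) - 486)/(-408 + 28) = (-486 + I*sqrt(3))/(-380) = (-486 + I*sqrt(3))*(-1/380) = 243/190 - I*sqrt(3)/380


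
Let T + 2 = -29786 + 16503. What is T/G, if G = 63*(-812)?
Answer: 13285/51156 ≈ 0.25970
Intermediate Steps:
G = -51156
T = -13285 (T = -2 + (-29786 + 16503) = -2 - 13283 = -13285)
T/G = -13285/(-51156) = -13285*(-1/51156) = 13285/51156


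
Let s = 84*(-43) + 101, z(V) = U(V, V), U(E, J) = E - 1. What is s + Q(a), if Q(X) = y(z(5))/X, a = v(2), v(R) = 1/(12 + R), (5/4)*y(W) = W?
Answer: -17331/5 ≈ -3466.2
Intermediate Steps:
U(E, J) = -1 + E
z(V) = -1 + V
y(W) = 4*W/5
a = 1/14 (a = 1/(12 + 2) = 1/14 ≈ 0.071429)
Q(X) = 16/(5*X) (Q(X) = (4*(-1 + 5)/5)/X = ((4/5)*4)/X = 16/(5*X))
s = -3511 (s = -3612 + 101 = -3511)
s + Q(a) = -3511 + 16/(5*(1/14)) = -3511 + (16/5)*14 = -3511 + 224/5 = -17331/5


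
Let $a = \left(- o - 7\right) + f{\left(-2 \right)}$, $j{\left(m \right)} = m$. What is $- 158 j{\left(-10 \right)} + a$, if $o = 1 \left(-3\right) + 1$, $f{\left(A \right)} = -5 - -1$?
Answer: $1571$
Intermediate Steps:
$f{\left(A \right)} = -4$ ($f{\left(A \right)} = -5 + 1 = -4$)
$o = -2$ ($o = -3 + 1 = -2$)
$a = -9$ ($a = \left(\left(-1\right) \left(-2\right) - 7\right) - 4 = \left(2 - 7\right) - 4 = -5 - 4 = -9$)
$- 158 j{\left(-10 \right)} + a = \left(-158\right) \left(-10\right) - 9 = 1580 - 9 = 1571$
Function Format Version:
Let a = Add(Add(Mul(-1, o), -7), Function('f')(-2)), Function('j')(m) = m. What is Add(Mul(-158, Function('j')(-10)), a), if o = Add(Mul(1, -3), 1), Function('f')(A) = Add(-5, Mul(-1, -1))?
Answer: 1571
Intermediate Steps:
Function('f')(A) = -4 (Function('f')(A) = Add(-5, 1) = -4)
o = -2 (o = Add(-3, 1) = -2)
a = -9 (a = Add(Add(Mul(-1, -2), -7), -4) = Add(Add(2, -7), -4) = Add(-5, -4) = -9)
Add(Mul(-158, Function('j')(-10)), a) = Add(Mul(-158, -10), -9) = Add(1580, -9) = 1571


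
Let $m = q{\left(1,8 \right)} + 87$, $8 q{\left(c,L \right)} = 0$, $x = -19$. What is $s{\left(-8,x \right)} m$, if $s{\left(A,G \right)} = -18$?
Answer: $-1566$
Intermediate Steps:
$q{\left(c,L \right)} = 0$ ($q{\left(c,L \right)} = \frac{1}{8} \cdot 0 = 0$)
$m = 87$ ($m = 0 + 87 = 87$)
$s{\left(-8,x \right)} m = \left(-18\right) 87 = -1566$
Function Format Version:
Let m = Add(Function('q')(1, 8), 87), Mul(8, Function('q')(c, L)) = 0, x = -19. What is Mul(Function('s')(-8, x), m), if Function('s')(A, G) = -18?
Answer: -1566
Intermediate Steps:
Function('q')(c, L) = 0 (Function('q')(c, L) = Mul(Rational(1, 8), 0) = 0)
m = 87 (m = Add(0, 87) = 87)
Mul(Function('s')(-8, x), m) = Mul(-18, 87) = -1566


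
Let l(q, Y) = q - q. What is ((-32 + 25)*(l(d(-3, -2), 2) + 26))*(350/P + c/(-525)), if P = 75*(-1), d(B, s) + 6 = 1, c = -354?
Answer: 54496/75 ≈ 726.61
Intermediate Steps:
d(B, s) = -5 (d(B, s) = -6 + 1 = -5)
l(q, Y) = 0
P = -75
((-32 + 25)*(l(d(-3, -2), 2) + 26))*(350/P + c/(-525)) = ((-32 + 25)*(0 + 26))*(350/(-75) - 354/(-525)) = (-7*26)*(350*(-1/75) - 354*(-1/525)) = -182*(-14/3 + 118/175) = -182*(-2096/525) = 54496/75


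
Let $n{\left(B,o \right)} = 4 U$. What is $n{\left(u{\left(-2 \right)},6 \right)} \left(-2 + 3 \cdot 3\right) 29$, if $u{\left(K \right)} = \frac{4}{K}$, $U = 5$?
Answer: $4060$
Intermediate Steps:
$n{\left(B,o \right)} = 20$ ($n{\left(B,o \right)} = 4 \cdot 5 = 20$)
$n{\left(u{\left(-2 \right)},6 \right)} \left(-2 + 3 \cdot 3\right) 29 = 20 \left(-2 + 3 \cdot 3\right) 29 = 20 \left(-2 + 9\right) 29 = 20 \cdot 7 \cdot 29 = 140 \cdot 29 = 4060$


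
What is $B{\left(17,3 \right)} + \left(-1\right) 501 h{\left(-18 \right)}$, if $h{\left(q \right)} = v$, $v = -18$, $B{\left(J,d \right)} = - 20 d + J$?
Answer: $8975$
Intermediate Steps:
$B{\left(J,d \right)} = J - 20 d$
$h{\left(q \right)} = -18$
$B{\left(17,3 \right)} + \left(-1\right) 501 h{\left(-18 \right)} = \left(17 - 60\right) + \left(-1\right) 501 \left(-18\right) = \left(17 - 60\right) - -9018 = -43 + 9018 = 8975$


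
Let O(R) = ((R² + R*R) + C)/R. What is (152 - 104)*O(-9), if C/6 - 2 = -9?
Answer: -640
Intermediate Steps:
C = -42 (C = 12 + 6*(-9) = 12 - 54 = -42)
O(R) = (-42 + 2*R²)/R (O(R) = ((R² + R*R) - 42)/R = ((R² + R²) - 42)/R = (2*R² - 42)/R = (-42 + 2*R²)/R)
(152 - 104)*O(-9) = (152 - 104)*(-42/(-9) + 2*(-9)) = 48*(-42*(-⅑) - 18) = 48*(14/3 - 18) = 48*(-40/3) = -640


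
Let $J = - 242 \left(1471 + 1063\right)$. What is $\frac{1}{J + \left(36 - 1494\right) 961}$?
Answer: $- \frac{1}{2014366} \approx -4.9643 \cdot 10^{-7}$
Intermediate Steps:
$J = -613228$ ($J = \left(-242\right) 2534 = -613228$)
$\frac{1}{J + \left(36 - 1494\right) 961} = \frac{1}{-613228 + \left(36 - 1494\right) 961} = \frac{1}{-613228 - 1401138} = \frac{1}{-2014366} = - \frac{1}{2014366}$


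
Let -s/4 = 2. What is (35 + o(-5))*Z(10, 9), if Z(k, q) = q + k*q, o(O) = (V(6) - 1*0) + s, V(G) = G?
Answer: 3267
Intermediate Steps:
s = -8 (s = -4*2 = -8)
o(O) = -2 (o(O) = (6 - 1*0) - 8 = (6 + 0) - 8 = 6 - 8 = -2)
(35 + o(-5))*Z(10, 9) = (35 - 2)*(9*(1 + 10)) = 33*(9*11) = 33*99 = 3267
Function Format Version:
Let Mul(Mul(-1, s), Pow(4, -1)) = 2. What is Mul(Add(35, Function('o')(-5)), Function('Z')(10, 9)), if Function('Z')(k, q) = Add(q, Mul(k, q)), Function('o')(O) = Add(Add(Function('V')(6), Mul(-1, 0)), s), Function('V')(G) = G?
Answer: 3267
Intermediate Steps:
s = -8 (s = Mul(-4, 2) = -8)
Function('o')(O) = -2 (Function('o')(O) = Add(Add(6, Mul(-1, 0)), -8) = Add(Add(6, 0), -8) = Add(6, -8) = -2)
Mul(Add(35, Function('o')(-5)), Function('Z')(10, 9)) = Mul(Add(35, -2), Mul(9, Add(1, 10))) = Mul(33, Mul(9, 11)) = Mul(33, 99) = 3267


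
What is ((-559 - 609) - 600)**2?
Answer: 3125824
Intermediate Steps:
((-559 - 609) - 600)**2 = (-1168 - 600)**2 = (-1768)**2 = 3125824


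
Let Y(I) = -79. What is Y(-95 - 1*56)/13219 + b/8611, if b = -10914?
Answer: -144952435/113828809 ≈ -1.2734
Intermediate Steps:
Y(-95 - 1*56)/13219 + b/8611 = -79/13219 - 10914/8611 = -144952435/113828809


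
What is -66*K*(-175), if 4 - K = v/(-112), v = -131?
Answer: 261525/8 ≈ 32691.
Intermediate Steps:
K = 317/112 (K = 4 - (-131)/(-112) = 4 - (-131)*(-1)/112 = 4 - 1*131/112 = 4 - 131/112 = 317/112 ≈ 2.8304)
-66*K*(-175) = -66*317/112*(-175) = -10461/56*(-175) = 261525/8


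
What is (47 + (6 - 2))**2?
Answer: 2601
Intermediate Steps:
(47 + (6 - 2))**2 = (47 + 4)**2 = 51**2 = 2601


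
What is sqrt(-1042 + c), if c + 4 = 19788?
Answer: sqrt(18742) ≈ 136.90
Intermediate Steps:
c = 19784 (c = -4 + 19788 = 19784)
sqrt(-1042 + c) = sqrt(-1042 + 19784) = sqrt(18742)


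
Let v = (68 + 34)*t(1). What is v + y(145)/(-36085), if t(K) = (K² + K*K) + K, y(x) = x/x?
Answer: 11042009/36085 ≈ 306.00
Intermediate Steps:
y(x) = 1
t(K) = K + 2*K² (t(K) = (K² + K²) + K = 2*K² + K = K + 2*K²)
v = 306 (v = (68 + 34)*(1*(1 + 2*1)) = 102*(1*(1 + 2)) = 102*(1*3) = 102*3 = 306)
v + y(145)/(-36085) = 306 + 1/(-36085) = 306 + 1*(-1/36085) = 306 - 1/36085 = 11042009/36085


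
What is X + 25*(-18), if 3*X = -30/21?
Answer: -9460/21 ≈ -450.48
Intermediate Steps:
X = -10/21 (X = (-30/21)/3 = (-30*1/21)/3 = (1/3)*(-10/7) = -10/21 ≈ -0.47619)
X + 25*(-18) = -10/21 + 25*(-18) = -10/21 - 450 = -9460/21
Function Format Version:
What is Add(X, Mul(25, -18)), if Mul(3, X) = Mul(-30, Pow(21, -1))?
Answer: Rational(-9460, 21) ≈ -450.48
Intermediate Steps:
X = Rational(-10, 21) (X = Mul(Rational(1, 3), Mul(-30, Pow(21, -1))) = Mul(Rational(1, 3), Mul(-30, Rational(1, 21))) = Mul(Rational(1, 3), Rational(-10, 7)) = Rational(-10, 21) ≈ -0.47619)
Add(X, Mul(25, -18)) = Add(Rational(-10, 21), Mul(25, -18)) = Add(Rational(-10, 21), -450) = Rational(-9460, 21)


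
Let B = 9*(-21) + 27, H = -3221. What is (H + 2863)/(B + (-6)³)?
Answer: 179/189 ≈ 0.94709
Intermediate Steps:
B = -162 (B = -189 + 27 = -162)
(H + 2863)/(B + (-6)³) = (-3221 + 2863)/(-162 + (-6)³) = -358/(-162 - 216) = -358/(-378) = -358*(-1/378) = 179/189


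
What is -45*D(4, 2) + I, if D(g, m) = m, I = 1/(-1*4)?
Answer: -361/4 ≈ -90.250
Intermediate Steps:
I = -¼ (I = 1/(-4) = -¼ ≈ -0.25000)
-45*D(4, 2) + I = -45*2 - ¼ = -90 - ¼ = -361/4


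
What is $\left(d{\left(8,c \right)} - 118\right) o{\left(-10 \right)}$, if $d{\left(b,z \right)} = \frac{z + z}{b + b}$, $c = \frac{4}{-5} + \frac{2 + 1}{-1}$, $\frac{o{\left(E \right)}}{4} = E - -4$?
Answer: $\frac{14217}{5} \approx 2843.4$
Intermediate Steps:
$o{\left(E \right)} = 16 + 4 E$ ($o{\left(E \right)} = 4 \left(E - -4\right) = 4 \left(E + 4\right) = 4 \left(4 + E\right) = 16 + 4 E$)
$c = - \frac{19}{5}$ ($c = 4 \left(- \frac{1}{5}\right) + 3 \left(-1\right) = - \frac{4}{5} - 3 = - \frac{19}{5} \approx -3.8$)
$d{\left(b,z \right)} = \frac{z}{b}$ ($d{\left(b,z \right)} = \frac{2 z}{2 b} = 2 z \frac{1}{2 b} = \frac{z}{b}$)
$\left(d{\left(8,c \right)} - 118\right) o{\left(-10 \right)} = \left(- \frac{19}{5 \cdot 8} - 118\right) \left(16 + 4 \left(-10\right)\right) = \left(\left(- \frac{19}{5}\right) \frac{1}{8} - 118\right) \left(16 - 40\right) = \left(- \frac{19}{40} - 118\right) \left(-24\right) = \left(- \frac{4739}{40}\right) \left(-24\right) = \frac{14217}{5}$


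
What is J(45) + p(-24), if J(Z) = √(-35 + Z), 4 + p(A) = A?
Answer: -28 + √10 ≈ -24.838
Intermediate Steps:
p(A) = -4 + A
J(45) + p(-24) = √(-35 + 45) + (-4 - 24) = √10 - 28 = -28 + √10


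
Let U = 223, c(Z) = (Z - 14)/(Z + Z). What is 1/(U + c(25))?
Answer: 50/11161 ≈ 0.0044799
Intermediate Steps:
c(Z) = (-14 + Z)/(2*Z) (c(Z) = (-14 + Z)/((2*Z)) = (-14 + Z)*(1/(2*Z)) = (-14 + Z)/(2*Z))
1/(U + c(25)) = 1/(223 + (1/2)*(-14 + 25)/25) = 1/(223 + (1/2)*(1/25)*11) = 1/(223 + 11/50) = 1/(11161/50) = 50/11161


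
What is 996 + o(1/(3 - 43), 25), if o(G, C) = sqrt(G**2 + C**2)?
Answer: 996 + sqrt(1000001)/40 ≈ 1021.0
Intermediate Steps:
o(G, C) = sqrt(C**2 + G**2)
996 + o(1/(3 - 43), 25) = 996 + sqrt(25**2 + (1/(3 - 43))**2) = 996 + sqrt(625 + (1/(-40))**2) = 996 + sqrt(625 + (-1/40)**2) = 996 + sqrt(625 + 1/1600) = 996 + sqrt(1000001/1600) = 996 + sqrt(1000001)/40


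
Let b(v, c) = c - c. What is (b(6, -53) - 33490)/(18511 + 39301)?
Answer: -16745/28906 ≈ -0.57929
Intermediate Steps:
b(v, c) = 0
(b(6, -53) - 33490)/(18511 + 39301) = (0 - 33490)/(18511 + 39301) = -33490/57812 = -33490*1/57812 = -16745/28906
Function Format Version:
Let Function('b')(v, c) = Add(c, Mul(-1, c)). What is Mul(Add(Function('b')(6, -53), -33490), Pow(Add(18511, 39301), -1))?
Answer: Rational(-16745, 28906) ≈ -0.57929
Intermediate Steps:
Function('b')(v, c) = 0
Mul(Add(Function('b')(6, -53), -33490), Pow(Add(18511, 39301), -1)) = Mul(Add(0, -33490), Pow(Add(18511, 39301), -1)) = Mul(-33490, Pow(57812, -1)) = Mul(-33490, Rational(1, 57812)) = Rational(-16745, 28906)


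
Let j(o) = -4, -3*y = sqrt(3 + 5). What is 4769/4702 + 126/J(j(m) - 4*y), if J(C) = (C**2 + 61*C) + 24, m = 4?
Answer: 332095985/46829569 + 90153*sqrt(2)/19919 ≈ 13.492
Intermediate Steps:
y = -2*sqrt(2)/3 (y = -sqrt(3 + 5)/3 = -2*sqrt(2)/3 ≈ -0.94281)
J(C) = 24 + C**2 + 61*C
4769/4702 + 126/J(j(m) - 4*y) = 4769/4702 + 126/(24 + (-4 - (-8)*sqrt(2)/3)**2 + 61*(-4 - (-8)*sqrt(2)/3)) = 4769*(1/4702) + 126/(24 + (-4 + 8*sqrt(2)/3)**2 + 61*(-4 + 8*sqrt(2)/3)) = 4769/4702 + 126/(24 + (-4 + 8*sqrt(2)/3)**2 + (-244 + 488*sqrt(2)/3)) = 4769/4702 + 126/(-220 + (-4 + 8*sqrt(2)/3)**2 + 488*sqrt(2)/3)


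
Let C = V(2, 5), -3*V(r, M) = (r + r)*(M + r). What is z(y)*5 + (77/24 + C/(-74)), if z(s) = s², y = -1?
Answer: 2467/296 ≈ 8.3345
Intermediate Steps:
V(r, M) = -2*r*(M + r)/3 (V(r, M) = -(r + r)*(M + r)/3 = -2*r*(M + r)/3)
C = -28/3 (C = -⅔*2*(5 + 2) = -⅔*2*7 = -28/3 ≈ -9.3333)
z(y)*5 + (77/24 + C/(-74)) = (-1)²*5 + (77/24 - 28/3/(-74)) = 1*5 + (77*(1/24) - 28/3*(-1/74)) = 5 + (77/24 + 14/111) = 5 + 987/296 = 2467/296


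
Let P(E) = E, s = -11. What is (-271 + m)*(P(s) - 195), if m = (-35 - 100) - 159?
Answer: 116390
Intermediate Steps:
m = -294 (m = -135 - 159 = -294)
(-271 + m)*(P(s) - 195) = (-271 - 294)*(-11 - 195) = -565*(-206) = 116390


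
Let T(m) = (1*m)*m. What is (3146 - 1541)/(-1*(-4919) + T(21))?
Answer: 321/1072 ≈ 0.29944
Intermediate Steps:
T(m) = m² (T(m) = m*m = m²)
(3146 - 1541)/(-1*(-4919) + T(21)) = (3146 - 1541)/(-1*(-4919) + 21²) = 1605/(4919 + 441) = 1605/5360 = 1605*(1/5360) = 321/1072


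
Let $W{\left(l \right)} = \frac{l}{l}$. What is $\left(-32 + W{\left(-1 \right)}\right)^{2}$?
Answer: $961$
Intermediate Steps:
$W{\left(l \right)} = 1$
$\left(-32 + W{\left(-1 \right)}\right)^{2} = \left(-32 + 1\right)^{2} = \left(-31\right)^{2} = 961$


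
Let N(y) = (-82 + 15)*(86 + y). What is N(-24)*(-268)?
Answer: 1113272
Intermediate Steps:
N(y) = -5762 - 67*y (N(y) = -67*(86 + y) = -5762 - 67*y)
N(-24)*(-268) = (-5762 - 67*(-24))*(-268) = (-5762 + 1608)*(-268) = -4154*(-268) = 1113272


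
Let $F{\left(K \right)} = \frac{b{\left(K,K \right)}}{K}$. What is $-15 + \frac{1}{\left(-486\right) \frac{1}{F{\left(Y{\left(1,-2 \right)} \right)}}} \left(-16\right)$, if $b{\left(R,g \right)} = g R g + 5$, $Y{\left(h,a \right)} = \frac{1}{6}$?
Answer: $- \frac{30643}{2187} \approx -14.011$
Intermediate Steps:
$Y{\left(h,a \right)} = \frac{1}{6}$
$b{\left(R,g \right)} = 5 + R g^{2}$ ($b{\left(R,g \right)} = R g g + 5 = R g^{2} + 5 = 5 + R g^{2}$)
$F{\left(K \right)} = \frac{5 + K^{3}}{K}$ ($F{\left(K \right)} = \frac{5 + K K^{2}}{K} = \frac{5 + K^{3}}{K}$)
$-15 + \frac{1}{\left(-486\right) \frac{1}{F{\left(Y{\left(1,-2 \right)} \right)}}} \left(-16\right) = -15 + \frac{1}{\left(-486\right) \frac{1}{\frac{1}{\frac{1}{6}} \left(5 + \left(\frac{1}{6}\right)^{3}\right)}} \left(-16\right) = -15 + \frac{1}{\left(-486\right) \frac{1}{6 \left(5 + \frac{1}{216}\right)}} \left(-16\right) = -15 + \frac{1}{\left(-486\right) \frac{1}{6 \cdot \frac{1081}{216}}} \left(-16\right) = -15 + \frac{1}{\left(-486\right) \frac{1}{\frac{1081}{36}}} \left(-16\right) = -15 + \frac{1}{\left(-486\right) \frac{36}{1081}} \left(-16\right) = -15 + \frac{1}{- \frac{17496}{1081}} \left(-16\right) = -15 - - \frac{2162}{2187} = -15 + \frac{2162}{2187} = - \frac{30643}{2187}$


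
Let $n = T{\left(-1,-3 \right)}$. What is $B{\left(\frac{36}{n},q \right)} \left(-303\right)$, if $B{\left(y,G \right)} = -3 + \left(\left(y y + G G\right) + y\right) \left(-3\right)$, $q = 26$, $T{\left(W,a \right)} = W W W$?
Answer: $1760733$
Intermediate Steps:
$T{\left(W,a \right)} = W^{3}$ ($T{\left(W,a \right)} = W^{2} W = W^{3}$)
$n = -1$ ($n = \left(-1\right)^{3} = -1$)
$B{\left(y,G \right)} = -3 - 3 y - 3 G^{2} - 3 y^{2}$ ($B{\left(y,G \right)} = -3 + \left(\left(y^{2} + G^{2}\right) + y\right) \left(-3\right) = -3 + \left(\left(G^{2} + y^{2}\right) + y\right) \left(-3\right) = -3 + \left(y + G^{2} + y^{2}\right) \left(-3\right) = -3 - \left(3 y + 3 G^{2} + 3 y^{2}\right) = -3 - 3 y - 3 G^{2} - 3 y^{2}$)
$B{\left(\frac{36}{n},q \right)} \left(-303\right) = \left(-3 - 3 \frac{36}{-1} - 3 \cdot 26^{2} - 3 \left(\frac{36}{-1}\right)^{2}\right) \left(-303\right) = \left(-3 - 3 \cdot 36 \left(-1\right) - 2028 - 3 \left(36 \left(-1\right)\right)^{2}\right) \left(-303\right) = \left(-3 - -108 - 2028 - 3 \left(-36\right)^{2}\right) \left(-303\right) = \left(-3 + 108 - 2028 - 3888\right) \left(-303\right) = \left(-5811\right) \left(-303\right) = 1760733$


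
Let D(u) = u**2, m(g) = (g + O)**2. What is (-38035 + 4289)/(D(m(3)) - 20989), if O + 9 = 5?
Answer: 16873/10494 ≈ 1.6079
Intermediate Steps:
O = -4 (O = -9 + 5 = -4)
m(g) = (-4 + g)**2 (m(g) = (g - 4)**2 = (-4 + g)**2)
(-38035 + 4289)/(D(m(3)) - 20989) = (-38035 + 4289)/(((-4 + 3)**2)**2 - 20989) = -33746/(((-1)**2)**2 - 20989) = -33746/(1**2 - 20989) = -33746/(1 - 20989) = -33746/(-20988) = -33746*(-1/20988) = 16873/10494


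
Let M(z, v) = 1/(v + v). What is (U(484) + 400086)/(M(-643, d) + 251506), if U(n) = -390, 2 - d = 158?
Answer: 124705152/78469871 ≈ 1.5892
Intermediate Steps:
d = -156 (d = 2 - 1*158 = 2 - 158 = -156)
M(z, v) = 1/(2*v)
(U(484) + 400086)/(M(-643, d) + 251506) = (-390 + 400086)/((1/2)/(-156) + 251506) = 399696/((1/2)*(-1/156) + 251506) = 399696/(-1/312 + 251506) = 399696/(78469871/312) = 399696*(312/78469871) = 124705152/78469871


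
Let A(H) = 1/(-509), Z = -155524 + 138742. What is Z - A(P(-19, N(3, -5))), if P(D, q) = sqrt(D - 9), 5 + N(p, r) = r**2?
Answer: -8542037/509 ≈ -16782.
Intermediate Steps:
N(p, r) = -5 + r**2
P(D, q) = sqrt(-9 + D)
Z = -16782
A(H) = -1/509
Z - A(P(-19, N(3, -5))) = -16782 - 1*(-1/509) = -16782 + 1/509 = -8542037/509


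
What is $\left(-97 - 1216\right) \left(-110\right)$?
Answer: $144430$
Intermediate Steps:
$\left(-97 - 1216\right) \left(-110\right) = \left(-1313\right) \left(-110\right) = 144430$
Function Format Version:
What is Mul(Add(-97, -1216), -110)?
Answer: 144430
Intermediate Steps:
Mul(Add(-97, -1216), -110) = Mul(-1313, -110) = 144430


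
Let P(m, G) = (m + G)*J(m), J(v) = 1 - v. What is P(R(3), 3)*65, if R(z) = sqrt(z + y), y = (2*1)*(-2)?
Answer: 260 - 130*I ≈ 260.0 - 130.0*I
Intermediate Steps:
y = -4 (y = 2*(-2) = -4)
R(z) = sqrt(-4 + z) (R(z) = sqrt(z - 4) = sqrt(-4 + z))
P(m, G) = (1 - m)*(G + m) (P(m, G) = (m + G)*(1 - m) = (G + m)*(1 - m) = (1 - m)*(G + m))
P(R(3), 3)*65 = -(-1 + sqrt(-4 + 3))*(3 + sqrt(-4 + 3))*65 = -(-1 + sqrt(-1))*(3 + sqrt(-1))*65 = -(-1 + I)*(3 + I)*65 = -65*(-1 + I)*(3 + I)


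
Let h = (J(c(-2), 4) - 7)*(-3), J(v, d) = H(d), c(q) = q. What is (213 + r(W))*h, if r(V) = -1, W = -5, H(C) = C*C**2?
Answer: -36252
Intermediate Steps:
H(C) = C**3
J(v, d) = d**3
h = -171 (h = (4**3 - 7)*(-3) = (64 - 7)*(-3) = 57*(-3) = -171)
(213 + r(W))*h = (213 - 1)*(-171) = 212*(-171) = -36252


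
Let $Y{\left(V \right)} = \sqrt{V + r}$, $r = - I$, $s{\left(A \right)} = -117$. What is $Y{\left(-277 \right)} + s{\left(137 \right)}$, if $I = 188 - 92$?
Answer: $-117 + i \sqrt{373} \approx -117.0 + 19.313 i$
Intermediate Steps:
$I = 96$ ($I = 188 - 92 = 96$)
$r = -96$ ($r = \left(-1\right) 96 = -96$)
$Y{\left(V \right)} = \sqrt{-96 + V}$ ($Y{\left(V \right)} = \sqrt{V - 96} = \sqrt{-96 + V}$)
$Y{\left(-277 \right)} + s{\left(137 \right)} = \sqrt{-96 - 277} - 117 = \sqrt{-373} - 117 = i \sqrt{373} - 117 = -117 + i \sqrt{373}$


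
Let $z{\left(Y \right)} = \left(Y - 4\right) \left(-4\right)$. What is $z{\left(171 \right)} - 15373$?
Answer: $-16041$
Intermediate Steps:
$z{\left(Y \right)} = 16 - 4 Y$ ($z{\left(Y \right)} = \left(-4 + Y\right) \left(-4\right) = 16 - 4 Y$)
$z{\left(171 \right)} - 15373 = \left(16 - 684\right) - 15373 = -668 - 15373 = -16041$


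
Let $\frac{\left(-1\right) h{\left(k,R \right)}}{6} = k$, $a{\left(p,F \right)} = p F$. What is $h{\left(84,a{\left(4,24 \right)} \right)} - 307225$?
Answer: $-307729$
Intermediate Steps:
$a{\left(p,F \right)} = F p$
$h{\left(k,R \right)} = - 6 k$
$h{\left(84,a{\left(4,24 \right)} \right)} - 307225 = \left(-6\right) 84 - 307225 = -504 - 307225 = -307729$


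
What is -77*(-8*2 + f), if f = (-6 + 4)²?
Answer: 924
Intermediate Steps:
f = 4 (f = (-2)² = 4)
-77*(-8*2 + f) = -77*(-8*2 + 4) = -77*(-16 + 4) = -77*(-12) = 924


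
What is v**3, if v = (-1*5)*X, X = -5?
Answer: 15625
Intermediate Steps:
v = 25 (v = -1*5*(-5) = -5*(-5) = 25)
v**3 = 25**3 = 15625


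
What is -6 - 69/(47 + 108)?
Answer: -999/155 ≈ -6.4452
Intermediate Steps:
-6 - 69/(47 + 108) = -6 - 69/155 = -999/155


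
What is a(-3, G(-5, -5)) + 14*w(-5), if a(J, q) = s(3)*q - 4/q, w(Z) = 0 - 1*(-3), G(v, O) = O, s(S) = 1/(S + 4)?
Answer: 1473/35 ≈ 42.086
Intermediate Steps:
s(S) = 1/(4 + S)
w(Z) = 3 (w(Z) = 0 + 3 = 3)
a(J, q) = -4/q + q/7 (a(J, q) = q/(4 + 3) - 4/q = q/7 - 4/q = -4/q + q/7)
a(-3, G(-5, -5)) + 14*w(-5) = (-4/(-5) + (1/7)*(-5)) + 14*3 = (-4*(-1/5) - 5/7) + 42 = (4/5 - 5/7) + 42 = 3/35 + 42 = 1473/35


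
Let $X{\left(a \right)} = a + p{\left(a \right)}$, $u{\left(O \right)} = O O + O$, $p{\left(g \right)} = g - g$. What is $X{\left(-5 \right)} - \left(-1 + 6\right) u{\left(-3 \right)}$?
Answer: $-35$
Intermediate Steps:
$p{\left(g \right)} = 0$
$u{\left(O \right)} = O + O^{2}$ ($u{\left(O \right)} = O^{2} + O = O + O^{2}$)
$X{\left(a \right)} = a$ ($X{\left(a \right)} = a + 0 = a$)
$X{\left(-5 \right)} - \left(-1 + 6\right) u{\left(-3 \right)} = -5 - \left(-1 + 6\right) \left(- 3 \left(1 - 3\right)\right) = -5 - 5 \left(\left(-3\right) \left(-2\right)\right) = -5 - 5 \cdot 6 = -5 - 30 = -35$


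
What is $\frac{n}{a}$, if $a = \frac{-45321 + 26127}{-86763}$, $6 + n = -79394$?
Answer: $- \frac{1148163700}{3199} \approx -3.5891 \cdot 10^{5}$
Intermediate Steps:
$n = -79400$ ($n = -6 - 79394 = -79400$)
$a = \frac{6398}{28921}$ ($a = \left(-19194\right) \left(- \frac{1}{86763}\right) = \frac{6398}{28921} \approx 0.22122$)
$\frac{n}{a} = - \frac{79400}{\frac{6398}{28921}} = \left(-79400\right) \frac{28921}{6398} = - \frac{1148163700}{3199}$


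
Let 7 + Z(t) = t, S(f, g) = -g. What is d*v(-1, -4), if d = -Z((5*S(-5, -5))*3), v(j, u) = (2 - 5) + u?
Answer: 476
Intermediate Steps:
Z(t) = -7 + t
v(j, u) = -3 + u
d = -68 (d = -(-7 + (5*(-1*(-5)))*3) = -(-7 + (5*5)*3) = -(-7 + 25*3) = -(-7 + 75) = -1*68 = -68)
d*v(-1, -4) = -68*(-3 - 4) = -68*(-7) = 476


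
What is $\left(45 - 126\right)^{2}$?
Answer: $6561$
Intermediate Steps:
$\left(45 - 126\right)^{2} = \left(-81\right)^{2} = 6561$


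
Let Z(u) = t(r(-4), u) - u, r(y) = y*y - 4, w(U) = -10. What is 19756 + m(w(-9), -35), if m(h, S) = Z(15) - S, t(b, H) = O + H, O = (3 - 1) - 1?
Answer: 19792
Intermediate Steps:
O = 1 (O = 2 - 1 = 1)
r(y) = -4 + y² (r(y) = y² - 4 = -4 + y²)
t(b, H) = 1 + H
Z(u) = 1 (Z(u) = (1 + u) - u = 1)
m(h, S) = 1 - S
19756 + m(w(-9), -35) = 19756 + (1 - 1*(-35)) = 19756 + (1 + 35) = 19756 + 36 = 19792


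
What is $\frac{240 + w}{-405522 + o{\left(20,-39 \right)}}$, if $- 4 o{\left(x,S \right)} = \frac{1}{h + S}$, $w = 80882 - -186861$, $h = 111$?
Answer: $- \frac{77179104}{116790337} \approx -0.66083$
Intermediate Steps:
$w = 267743$ ($w = 80882 + 186861 = 267743$)
$o{\left(x,S \right)} = - \frac{1}{4 \left(111 + S\right)}$
$\frac{240 + w}{-405522 + o{\left(20,-39 \right)}} = \frac{240 + 267743}{-405522 - \frac{1}{444 + 4 \left(-39\right)}} = \frac{267983}{-405522 - \frac{1}{444 - 156}} = \frac{267983}{-405522 - \frac{1}{288}} = \frac{267983}{- \frac{116790337}{288}} = 267983 \left(- \frac{288}{116790337}\right) = - \frac{77179104}{116790337}$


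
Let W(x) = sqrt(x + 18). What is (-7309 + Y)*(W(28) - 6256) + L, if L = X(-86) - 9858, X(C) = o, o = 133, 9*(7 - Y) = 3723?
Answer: 144778457/3 - 23147*sqrt(46)/3 ≈ 4.8207e+7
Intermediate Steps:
Y = -1220/3 (Y = 7 - 1/9*3723 = 7 - 1241/3 = -1220/3 ≈ -406.67)
X(C) = 133
W(x) = sqrt(18 + x)
L = -9725 (L = 133 - 9858 = -9725)
(-7309 + Y)*(W(28) - 6256) + L = (-7309 - 1220/3)*(sqrt(18 + 28) - 6256) - 9725 = -23147*(sqrt(46) - 6256)/3 - 9725 = -23147*(-6256 + sqrt(46))/3 - 9725 = (144807632/3 - 23147*sqrt(46)/3) - 9725 = 144778457/3 - 23147*sqrt(46)/3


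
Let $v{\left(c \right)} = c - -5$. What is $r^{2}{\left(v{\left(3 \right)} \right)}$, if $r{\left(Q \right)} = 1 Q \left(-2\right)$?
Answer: $256$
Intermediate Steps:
$v{\left(c \right)} = 5 + c$ ($v{\left(c \right)} = c + 5 = 5 + c$)
$r{\left(Q \right)} = - 2 Q$ ($r{\left(Q \right)} = Q \left(-2\right) = - 2 Q$)
$r^{2}{\left(v{\left(3 \right)} \right)} = \left(- 2 \left(5 + 3\right)\right)^{2} = \left(\left(-2\right) 8\right)^{2} = \left(-16\right)^{2} = 256$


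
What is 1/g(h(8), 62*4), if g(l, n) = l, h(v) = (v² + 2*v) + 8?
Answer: 1/88 ≈ 0.011364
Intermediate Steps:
h(v) = 8 + v² + 2*v
1/g(h(8), 62*4) = 1/(8 + 8² + 2*8) = 1/(8 + 64 + 16) = 1/88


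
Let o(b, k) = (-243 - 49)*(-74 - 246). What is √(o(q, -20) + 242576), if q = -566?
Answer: 4*√21001 ≈ 579.67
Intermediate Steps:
o(b, k) = 93440 (o(b, k) = -292*(-320) = 93440)
√(o(q, -20) + 242576) = √(93440 + 242576) = √336016 = 4*√21001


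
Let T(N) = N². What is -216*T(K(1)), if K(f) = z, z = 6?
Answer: -7776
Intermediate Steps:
K(f) = 6
-216*T(K(1)) = -216*6² = -216*36 = -7776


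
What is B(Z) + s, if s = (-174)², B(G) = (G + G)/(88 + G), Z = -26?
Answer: 938530/31 ≈ 30275.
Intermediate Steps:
B(G) = 2*G/(88 + G) (B(G) = (2*G)/(88 + G) = 2*G/(88 + G))
s = 30276
B(Z) + s = 2*(-26)/(88 - 26) + 30276 = 2*(-26)/62 + 30276 = 2*(-26)*(1/62) + 30276 = -26/31 + 30276 = 938530/31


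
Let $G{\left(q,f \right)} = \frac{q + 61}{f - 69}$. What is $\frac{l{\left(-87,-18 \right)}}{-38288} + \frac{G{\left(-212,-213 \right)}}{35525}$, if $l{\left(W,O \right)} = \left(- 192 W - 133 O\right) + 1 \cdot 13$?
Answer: $- \frac{95724586031}{191785549200} \approx -0.49912$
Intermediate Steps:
$G{\left(q,f \right)} = \frac{61 + q}{-69 + f}$
$l{\left(W,O \right)} = 13 - 192 W - 133 O$ ($l{\left(W,O \right)} = \left(- 192 W - 133 O\right) + 13 = 13 - 192 W - 133 O$)
$\frac{l{\left(-87,-18 \right)}}{-38288} + \frac{G{\left(-212,-213 \right)}}{35525} = \frac{13 - -16704 - -2394}{-38288} + \frac{\frac{1}{-69 - 213} \left(61 - 212\right)}{35525} = \left(13 + 16704 + 2394\right) \left(- \frac{1}{38288}\right) + \frac{1}{-282} \left(-151\right) \frac{1}{35525} = 19111 \left(- \frac{1}{38288}\right) + \left(- \frac{1}{282}\right) \left(-151\right) \frac{1}{35525} = - \frac{19111}{38288} + \frac{151}{282} \cdot \frac{1}{35525} = - \frac{19111}{38288} + \frac{151}{10018050} = - \frac{95724586031}{191785549200}$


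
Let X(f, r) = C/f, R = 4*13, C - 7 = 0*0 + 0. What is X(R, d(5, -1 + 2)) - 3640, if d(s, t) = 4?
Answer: -189273/52 ≈ -3639.9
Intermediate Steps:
C = 7 (C = 7 + (0*0 + 0) = 7 + (0 + 0) = 7 + 0 = 7)
R = 52
X(f, r) = 7/f
X(R, d(5, -1 + 2)) - 3640 = 7/52 - 3640 = -189273/52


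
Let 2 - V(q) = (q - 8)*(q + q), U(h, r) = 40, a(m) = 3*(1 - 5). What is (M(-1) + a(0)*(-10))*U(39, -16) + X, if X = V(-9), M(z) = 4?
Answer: 4656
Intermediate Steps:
a(m) = -12 (a(m) = 3*(-4) = -12)
V(q) = 2 - 2*q*(-8 + q) (V(q) = 2 - (q - 8)*(q + q) = 2 - (-8 + q)*2*q = 2 - 2*q*(-8 + q))
X = -304 (X = 2 - 2*(-9)² + 16*(-9) = 2 - 2*81 - 144 = 2 - 162 - 144 = -304)
(M(-1) + a(0)*(-10))*U(39, -16) + X = (4 - 12*(-10))*40 - 304 = (4 + 120)*40 - 304 = 124*40 - 304 = 4960 - 304 = 4656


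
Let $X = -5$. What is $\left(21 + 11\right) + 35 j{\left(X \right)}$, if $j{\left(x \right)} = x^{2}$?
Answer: $907$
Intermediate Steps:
$\left(21 + 11\right) + 35 j{\left(X \right)} = \left(21 + 11\right) + 35 \left(-5\right)^{2} = 32 + 35 \cdot 25 = 32 + 875 = 907$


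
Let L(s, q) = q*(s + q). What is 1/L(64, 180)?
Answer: 1/43920 ≈ 2.2769e-5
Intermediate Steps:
L(s, q) = q*(q + s)
1/L(64, 180) = 1/(180*(180 + 64)) = 1/(180*244) = 1/43920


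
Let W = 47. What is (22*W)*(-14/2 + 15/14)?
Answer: -42911/7 ≈ -6130.1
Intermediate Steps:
(22*W)*(-14/2 + 15/14) = (22*47)*(-14/2 + 15/14) = 1034*(-14*½ + 15*(1/14)) = 1034*(-7 + 15/14) = 1034*(-83/14) = -42911/7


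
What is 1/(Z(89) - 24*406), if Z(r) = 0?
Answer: -1/9744 ≈ -0.00010263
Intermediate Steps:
1/(Z(89) - 24*406) = 1/(0 - 24*406) = 1/(0 - 9744) = 1/(-9744) = -1/9744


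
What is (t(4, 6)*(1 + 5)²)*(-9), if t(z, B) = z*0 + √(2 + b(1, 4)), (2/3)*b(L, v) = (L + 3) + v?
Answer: -324*√14 ≈ -1212.3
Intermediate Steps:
b(L, v) = 9/2 + 3*L/2 + 3*v/2 (b(L, v) = 3*((L + 3) + v)/2 = 3*((3 + L) + v)/2 = 3*(3 + L + v)/2 = 9/2 + 3*L/2 + 3*v/2)
t(z, B) = √14 (t(z, B) = z*0 + √(2 + (9/2 + (3/2)*1 + (3/2)*4)) = 0 + √(2 + (9/2 + 3/2 + 6)) = 0 + √(2 + 12) = 0 + √14 = √14)
(t(4, 6)*(1 + 5)²)*(-9) = (√14*(1 + 5)²)*(-9) = (√14*6²)*(-9) = (√14*36)*(-9) = (36*√14)*(-9) = -324*√14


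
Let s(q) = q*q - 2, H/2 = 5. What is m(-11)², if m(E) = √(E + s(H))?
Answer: 87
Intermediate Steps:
H = 10 (H = 2*5 = 10)
s(q) = -2 + q² (s(q) = q² - 2 = -2 + q²)
m(E) = √(98 + E) (m(E) = √(E + (-2 + 10²)) = √(E + (-2 + 100)) = √(E + 98) = √(98 + E))
m(-11)² = (√(98 - 11))² = (√87)² = 87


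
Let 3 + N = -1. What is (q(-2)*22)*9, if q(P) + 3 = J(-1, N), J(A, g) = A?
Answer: -792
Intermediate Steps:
N = -4 (N = -3 - 1 = -4)
q(P) = -4 (q(P) = -3 - 1 = -4)
(q(-2)*22)*9 = -4*22*9 = -88*9 = -792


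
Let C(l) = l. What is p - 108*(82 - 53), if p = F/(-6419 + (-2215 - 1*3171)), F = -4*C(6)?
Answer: -12324412/3935 ≈ -3132.0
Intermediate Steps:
F = -24 (F = -4*6 = -24)
p = 8/3935 (p = -24/(-6419 + (-2215 - 1*3171)) = -24/(-6419 + (-2215 - 3171)) = -24/(-6419 - 5386) = -24/(-11805) = -24*(-1/11805) = 8/3935 ≈ 0.0020330)
p - 108*(82 - 53) = 8/3935 - 108*(82 - 53) = 8/3935 - 108*29 = 8/3935 - 1*3132 = 8/3935 - 3132 = -12324412/3935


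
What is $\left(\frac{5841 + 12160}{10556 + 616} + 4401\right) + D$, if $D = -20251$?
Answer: $- \frac{177058199}{11172} \approx -15848.0$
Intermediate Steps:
$\left(\frac{5841 + 12160}{10556 + 616} + 4401\right) + D = \left(\frac{5841 + 12160}{10556 + 616} + 4401\right) - 20251 = \left(\frac{18001}{11172} + 4401\right) - 20251 = \frac{49185973}{11172} - 20251 = - \frac{177058199}{11172}$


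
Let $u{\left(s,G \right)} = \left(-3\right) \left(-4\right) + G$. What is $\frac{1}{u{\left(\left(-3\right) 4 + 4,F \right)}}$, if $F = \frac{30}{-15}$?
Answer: $\frac{1}{10} \approx 0.1$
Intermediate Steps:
$F = -2$ ($F = 30 \left(- \frac{1}{15}\right) = -2$)
$u{\left(s,G \right)} = 12 + G$
$\frac{1}{u{\left(\left(-3\right) 4 + 4,F \right)}} = \frac{1}{12 - 2} = \frac{1}{10}$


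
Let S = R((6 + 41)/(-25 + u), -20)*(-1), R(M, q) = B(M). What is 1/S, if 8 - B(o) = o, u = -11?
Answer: -36/335 ≈ -0.10746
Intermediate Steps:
B(o) = 8 - o
R(M, q) = 8 - M
S = -335/36 (S = (8 - (6 + 41)/(-25 - 11))*(-1) = (8 - 47/(-36))*(-1) = (8 - 47*(-1)/36)*(-1) = (8 - 1*(-47/36))*(-1) = (8 + 47/36)*(-1) = (335/36)*(-1) = -335/36 ≈ -9.3056)
1/S = 1/(-335/36) = -36/335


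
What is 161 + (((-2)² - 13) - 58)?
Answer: 94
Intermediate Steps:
161 + (((-2)² - 13) - 58) = 161 + ((4 - 13) - 58) = 161 + (-9 - 58) = 161 - 67 = 94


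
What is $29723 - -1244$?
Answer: $30967$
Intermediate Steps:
$29723 - -1244 = 29723 + \left(-84 + 1328\right) = 29723 + 1244 = 30967$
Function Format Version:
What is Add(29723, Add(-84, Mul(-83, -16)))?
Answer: 30967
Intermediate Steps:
Add(29723, Add(-84, Mul(-83, -16))) = Add(29723, Add(-84, 1328)) = Add(29723, 1244) = 30967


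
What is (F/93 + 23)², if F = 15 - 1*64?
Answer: 4368100/8649 ≈ 505.04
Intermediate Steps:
F = -49 (F = 15 - 64 = -49)
(F/93 + 23)² = (-49/93 + 23)² = (2090/93)² = 4368100/8649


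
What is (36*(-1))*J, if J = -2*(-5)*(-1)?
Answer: 360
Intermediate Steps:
J = -10 (J = 10*(-1) = -10)
(36*(-1))*J = (36*(-1))*(-10) = -36*(-10) = 360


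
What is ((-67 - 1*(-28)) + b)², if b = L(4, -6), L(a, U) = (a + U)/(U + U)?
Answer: 54289/36 ≈ 1508.0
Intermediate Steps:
L(a, U) = (U + a)/(2*U) (L(a, U) = (U + a)/((2*U)) = (U + a)*(1/(2*U)) = (U + a)/(2*U))
b = ⅙ (b = (½)*(-6 + 4)/(-6) = (½)*(-⅙)*(-2) = ⅙ ≈ 0.16667)
((-67 - 1*(-28)) + b)² = ((-67 - 1*(-28)) + ⅙)² = ((-67 + 28) + ⅙)² = (-39 + ⅙)² = (-233/6)² = 54289/36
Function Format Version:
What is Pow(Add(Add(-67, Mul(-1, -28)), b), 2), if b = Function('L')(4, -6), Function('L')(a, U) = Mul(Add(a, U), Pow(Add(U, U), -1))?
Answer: Rational(54289, 36) ≈ 1508.0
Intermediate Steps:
Function('L')(a, U) = Mul(Rational(1, 2), Pow(U, -1), Add(U, a)) (Function('L')(a, U) = Mul(Add(U, a), Pow(Mul(2, U), -1)) = Mul(Add(U, a), Mul(Rational(1, 2), Pow(U, -1))) = Mul(Rational(1, 2), Pow(U, -1), Add(U, a)))
b = Rational(1, 6) (b = Mul(Rational(1, 2), Pow(-6, -1), Add(-6, 4)) = Mul(Rational(1, 2), Rational(-1, 6), -2) = Rational(1, 6) ≈ 0.16667)
Pow(Add(Add(-67, Mul(-1, -28)), b), 2) = Pow(Add(Add(-67, Mul(-1, -28)), Rational(1, 6)), 2) = Pow(Add(Add(-67, 28), Rational(1, 6)), 2) = Pow(Add(-39, Rational(1, 6)), 2) = Pow(Rational(-233, 6), 2) = Rational(54289, 36)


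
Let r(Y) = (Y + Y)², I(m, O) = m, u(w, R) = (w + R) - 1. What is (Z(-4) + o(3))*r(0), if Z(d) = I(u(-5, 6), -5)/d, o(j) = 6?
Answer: 0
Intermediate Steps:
u(w, R) = -1 + R + w (u(w, R) = (R + w) - 1 = -1 + R + w)
r(Y) = 4*Y² (r(Y) = (2*Y)² = 4*Y²)
Z(d) = 0 (Z(d) = (-1 + 6 - 5)/d = 0/d = 0)
(Z(-4) + o(3))*r(0) = (0 + 6)*(4*0²) = 6*(4*0) = 6*0 = 0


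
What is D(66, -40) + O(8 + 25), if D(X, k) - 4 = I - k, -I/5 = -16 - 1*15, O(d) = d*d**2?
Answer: 36136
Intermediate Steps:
O(d) = d**3
I = 155 (I = -5*(-16 - 1*15) = -5*(-16 - 15) = -5*(-31) = 155)
D(X, k) = 159 - k (D(X, k) = 4 + (155 - k) = 159 - k)
D(66, -40) + O(8 + 25) = (159 - 1*(-40)) + (8 + 25)**3 = (159 + 40) + 33**3 = 199 + 35937 = 36136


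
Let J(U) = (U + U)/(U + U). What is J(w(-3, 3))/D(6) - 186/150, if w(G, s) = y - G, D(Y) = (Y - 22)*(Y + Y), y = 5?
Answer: -5977/4800 ≈ -1.2452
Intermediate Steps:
D(Y) = 2*Y*(-22 + Y) (D(Y) = (-22 + Y)*(2*Y) = 2*Y*(-22 + Y))
w(G, s) = 5 - G
J(U) = 1 (J(U) = (2*U)/((2*U)) = (2*U)*(1/(2*U)) = 1)
J(w(-3, 3))/D(6) - 186/150 = 1/(2*6*(-22 + 6)) - 186/150 = 1/(2*6*(-16)) - 186*1/150 = 1/(-192) - 31/25 = 1*(-1/192) - 31/25 = -1/192 - 31/25 = -5977/4800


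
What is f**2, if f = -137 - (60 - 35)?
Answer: 26244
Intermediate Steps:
f = -162 (f = -137 - 1*25 = -137 - 25 = -162)
f**2 = (-162)**2 = 26244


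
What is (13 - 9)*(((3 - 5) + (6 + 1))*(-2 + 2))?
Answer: 0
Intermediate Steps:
(13 - 9)*(((3 - 5) + (6 + 1))*(-2 + 2)) = 4*((-2 + 7)*0) = 4*(5*0) = 4*0 = 0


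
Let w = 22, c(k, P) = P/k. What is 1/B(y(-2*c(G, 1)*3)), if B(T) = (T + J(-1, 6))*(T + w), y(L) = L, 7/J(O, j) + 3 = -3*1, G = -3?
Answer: 1/20 ≈ 0.050000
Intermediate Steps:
J(O, j) = -7/6 (J(O, j) = 7/(-3 - 3*1) = 7/(-3 - 3) = 7/(-6) = 7*(-⅙) = -7/6)
B(T) = (22 + T)*(-7/6 + T) (B(T) = (T - 7/6)*(T + 22) = (-7/6 + T)*(22 + T) = (22 + T)*(-7/6 + T))
1/B(y(-2*c(G, 1)*3)) = 1/(-77/3 + (-2/(-3)*3)² + 125*(-2/(-3)*3)/6) = 1/(-77/3 + (-2*(-1)/3*3)² + 125*(-2*(-1)/3*3)/6) = 1/(-77/3 + (-2*(-⅓)*3)² + 125*(-2*(-⅓)*3)/6) = 1/(-77/3 + ((⅔)*3)² + 125*((⅔)*3)/6) = 1/(-77/3 + 2² + (125/6)*2) = 1/(-77/3 + 4 + 125/3) = 1/20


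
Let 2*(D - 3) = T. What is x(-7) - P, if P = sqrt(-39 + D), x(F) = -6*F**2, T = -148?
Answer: -294 - I*sqrt(110) ≈ -294.0 - 10.488*I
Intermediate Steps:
D = -71 (D = 3 + (1/2)*(-148) = 3 - 74 = -71)
P = I*sqrt(110) (P = sqrt(-39 - 71) = sqrt(-110) = I*sqrt(110) ≈ 10.488*I)
x(-7) - P = -6*(-7)**2 - I*sqrt(110) = -6*49 - I*sqrt(110) = -294 - I*sqrt(110)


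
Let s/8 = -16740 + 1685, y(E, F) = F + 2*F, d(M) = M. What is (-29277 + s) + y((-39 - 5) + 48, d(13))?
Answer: -149678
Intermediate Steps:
y(E, F) = 3*F
s = -120440 (s = 8*(-16740 + 1685) = 8*(-15055) = -120440)
(-29277 + s) + y((-39 - 5) + 48, d(13)) = (-29277 - 120440) + 3*13 = -149717 + 39 = -149678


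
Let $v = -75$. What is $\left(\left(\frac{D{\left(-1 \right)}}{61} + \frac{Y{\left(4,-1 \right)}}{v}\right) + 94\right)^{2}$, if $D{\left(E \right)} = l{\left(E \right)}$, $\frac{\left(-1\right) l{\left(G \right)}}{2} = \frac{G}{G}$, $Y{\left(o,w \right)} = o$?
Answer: $\frac{184604278336}{20930625} \approx 8819.8$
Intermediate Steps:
$l{\left(G \right)} = -2$ ($l{\left(G \right)} = - 2 \frac{G}{G} = \left(-2\right) 1 = -2$)
$D{\left(E \right)} = -2$
$\left(\left(\frac{D{\left(-1 \right)}}{61} + \frac{Y{\left(4,-1 \right)}}{v}\right) + 94\right)^{2} = \left(\left(- \frac{2}{61} + \frac{4}{-75}\right) + 94\right)^{2} = \left(\left(\left(-2\right) \frac{1}{61} + 4 \left(- \frac{1}{75}\right)\right) + 94\right)^{2} = \left(\left(- \frac{2}{61} - \frac{4}{75}\right) + 94\right)^{2} = \left(- \frac{394}{4575} + 94\right)^{2} = \left(\frac{429656}{4575}\right)^{2} = \frac{184604278336}{20930625}$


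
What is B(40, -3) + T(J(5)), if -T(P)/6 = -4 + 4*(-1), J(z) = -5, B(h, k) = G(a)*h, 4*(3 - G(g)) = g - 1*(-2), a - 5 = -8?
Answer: 178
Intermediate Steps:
a = -3 (a = 5 - 8 = -3)
G(g) = 5/2 - g/4 (G(g) = 3 - (g - 1*(-2))/4 = 3 - (g + 2)/4 = 3 - (2 + g)/4 = 3 + (-1/2 - g/4) = 5/2 - g/4)
B(h, k) = 13*h/4 (B(h, k) = (5/2 - 1/4*(-3))*h = (5/2 + 3/4)*h = 13*h/4)
T(P) = 48 (T(P) = -6*(-4 + 4*(-1)) = -6*(-4 - 4) = -6*(-8) = 48)
B(40, -3) + T(J(5)) = (13/4)*40 + 48 = 130 + 48 = 178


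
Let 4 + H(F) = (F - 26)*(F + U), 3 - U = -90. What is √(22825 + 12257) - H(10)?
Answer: 1652 + 3*√3898 ≈ 1839.3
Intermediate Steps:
U = 93 (U = 3 - 1*(-90) = 3 + 90 = 93)
H(F) = -4 + (-26 + F)*(93 + F) (H(F) = -4 + (F - 26)*(F + 93) = -4 + (-26 + F)*(93 + F))
√(22825 + 12257) - H(10) = √(22825 + 12257) - (-2422 + 10² + 67*10) = √35082 - (-2422 + 100 + 670) = 3*√3898 - 1*(-1652) = 3*√3898 + 1652 = 1652 + 3*√3898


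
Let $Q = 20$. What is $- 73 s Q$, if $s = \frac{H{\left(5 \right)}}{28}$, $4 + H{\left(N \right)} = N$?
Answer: $- \frac{365}{7} \approx -52.143$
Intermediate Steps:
$H{\left(N \right)} = -4 + N$
$s = \frac{1}{28}$ ($s = \frac{-4 + 5}{28} = 1 \cdot \frac{1}{28} = \frac{1}{28} \approx 0.035714$)
$- 73 s Q = \left(-73\right) \frac{1}{28} \cdot 20 = \left(- \frac{73}{28}\right) 20 = - \frac{365}{7}$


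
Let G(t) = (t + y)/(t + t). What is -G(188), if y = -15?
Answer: -173/376 ≈ -0.46011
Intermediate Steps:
G(t) = (-15 + t)/(2*t) (G(t) = (t - 15)/(t + t) = (-15 + t)/((2*t)) = (-15 + t)*(1/(2*t)) = (-15 + t)/(2*t))
-G(188) = -(-15 + 188)/(2*188) = -173/(2*188) = -1*173/376 = -173/376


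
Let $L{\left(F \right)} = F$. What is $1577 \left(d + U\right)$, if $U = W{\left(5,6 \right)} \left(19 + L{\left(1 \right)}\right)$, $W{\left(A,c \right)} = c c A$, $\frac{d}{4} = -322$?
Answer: $3646024$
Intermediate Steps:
$d = -1288$ ($d = 4 \left(-322\right) = -1288$)
$W{\left(A,c \right)} = A c^{2}$ ($W{\left(A,c \right)} = c^{2} A = A c^{2}$)
$U = 3600$ ($U = 5 \cdot 6^{2} \left(19 + 1\right) = 5 \cdot 36 \cdot 20 = 180 \cdot 20 = 3600$)
$1577 \left(d + U\right) = 1577 \left(-1288 + 3600\right) = 1577 \cdot 2312 = 3646024$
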